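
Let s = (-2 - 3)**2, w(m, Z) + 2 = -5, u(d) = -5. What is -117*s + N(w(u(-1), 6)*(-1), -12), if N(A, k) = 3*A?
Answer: -2904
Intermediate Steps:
w(m, Z) = -7 (w(m, Z) = -2 - 5 = -7)
s = 25 (s = (-5)**2 = 25)
-117*s + N(w(u(-1), 6)*(-1), -12) = -117*25 + 3*(-7*(-1)) = -2925 + 3*7 = -2925 + 21 = -2904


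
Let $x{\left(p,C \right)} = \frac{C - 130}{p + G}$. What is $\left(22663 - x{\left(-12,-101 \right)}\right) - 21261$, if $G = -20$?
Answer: $\frac{44633}{32} \approx 1394.8$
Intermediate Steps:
$x{\left(p,C \right)} = \frac{-130 + C}{-20 + p}$ ($x{\left(p,C \right)} = \frac{C - 130}{p - 20} = \frac{-130 + C}{-20 + p}$)
$\left(22663 - x{\left(-12,-101 \right)}\right) - 21261 = \left(22663 - \frac{-130 - 101}{-20 - 12}\right) - 21261 = \left(22663 - \frac{1}{-32} \left(-231\right)\right) - 21261 = \left(22663 - \left(- \frac{1}{32}\right) \left(-231\right)\right) - 21261 = \left(22663 - \frac{231}{32}\right) - 21261 = \frac{724985}{32} - 21261 = \frac{44633}{32}$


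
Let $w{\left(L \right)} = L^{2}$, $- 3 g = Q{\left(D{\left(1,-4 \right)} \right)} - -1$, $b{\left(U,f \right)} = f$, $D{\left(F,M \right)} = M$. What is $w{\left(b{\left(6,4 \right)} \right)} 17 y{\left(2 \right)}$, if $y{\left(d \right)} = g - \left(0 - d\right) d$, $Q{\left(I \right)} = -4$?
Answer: $1360$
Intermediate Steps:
$g = 1$ ($g = - \frac{-4 - -1}{3} = - \frac{-4 + 1}{3} = \left(- \frac{1}{3}\right) \left(-3\right) = 1$)
$y{\left(d \right)} = 1 + d^{2}$ ($y{\left(d \right)} = 1 - \left(0 - d\right) d = 1 - - d d = 1 - - d^{2} = 1 + d^{2}$)
$w{\left(b{\left(6,4 \right)} \right)} 17 y{\left(2 \right)} = 4^{2} \cdot 17 \left(1 + 2^{2}\right) = 16 \cdot 17 \left(1 + 4\right) = 272 \cdot 5 = 1360$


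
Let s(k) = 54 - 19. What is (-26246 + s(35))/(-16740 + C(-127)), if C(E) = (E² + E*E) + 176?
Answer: -26211/15694 ≈ -1.6701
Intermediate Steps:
C(E) = 176 + 2*E² (C(E) = (E² + E²) + 176 = 2*E² + 176 = 176 + 2*E²)
s(k) = 35
(-26246 + s(35))/(-16740 + C(-127)) = (-26246 + 35)/(-16740 + (176 + 2*(-127)²)) = -26211/(-16740 + (176 + 2*16129)) = -26211/(-16740 + (176 + 32258)) = -26211/(-16740 + 32434) = -26211/15694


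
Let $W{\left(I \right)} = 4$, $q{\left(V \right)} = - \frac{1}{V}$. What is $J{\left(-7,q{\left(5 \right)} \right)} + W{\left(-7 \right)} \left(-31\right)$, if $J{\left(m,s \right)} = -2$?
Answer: $-126$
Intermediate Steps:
$J{\left(-7,q{\left(5 \right)} \right)} + W{\left(-7 \right)} \left(-31\right) = -2 + 4 \left(-31\right) = -2 - 124 = -126$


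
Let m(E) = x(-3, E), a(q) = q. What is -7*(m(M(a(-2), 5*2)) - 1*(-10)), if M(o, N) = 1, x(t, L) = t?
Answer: -49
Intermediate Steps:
m(E) = -3
-7*(m(M(a(-2), 5*2)) - 1*(-10)) = -7*(-3 - 1*(-10)) = -7*(-3 + 10) = -7*7 = -49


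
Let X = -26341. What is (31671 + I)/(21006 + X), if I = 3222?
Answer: -34893/5335 ≈ -6.5404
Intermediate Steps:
(31671 + I)/(21006 + X) = (31671 + 3222)/(21006 - 26341) = 34893/(-5335) = 34893*(-1/5335) = -34893/5335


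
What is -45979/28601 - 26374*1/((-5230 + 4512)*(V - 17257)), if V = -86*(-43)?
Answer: -224188266086/139220544281 ≈ -1.6103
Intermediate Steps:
V = 3698
-45979/28601 - 26374*1/((-5230 + 4512)*(V - 17257)) = -45979/28601 - 26374*1/((-5230 + 4512)*(3698 - 17257)) = -45979*1/28601 - 26374/((-13559*(-718))) = -45979/28601 - 26374/9735362 = -45979/28601 - 26374*1/9735362 = -45979/28601 - 13187/4867681 = -224188266086/139220544281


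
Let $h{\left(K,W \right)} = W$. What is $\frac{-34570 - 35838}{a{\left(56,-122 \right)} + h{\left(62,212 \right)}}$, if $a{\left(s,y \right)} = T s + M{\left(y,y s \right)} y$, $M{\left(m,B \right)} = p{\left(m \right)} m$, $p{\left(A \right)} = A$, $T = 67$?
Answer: $\frac{17602}{452971} \approx 0.038859$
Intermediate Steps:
$M{\left(m,B \right)} = m^{2}$ ($M{\left(m,B \right)} = m m = m^{2}$)
$a{\left(s,y \right)} = y^{3} + 67 s$ ($a{\left(s,y \right)} = 67 s + y^{2} y = 67 s + y^{3} = y^{3} + 67 s$)
$\frac{-34570 - 35838}{a{\left(56,-122 \right)} + h{\left(62,212 \right)}} = \frac{-34570 - 35838}{\left(\left(-122\right)^{3} + 67 \cdot 56\right) + 212} = - \frac{70408}{\left(-1815848 + 3752\right) + 212} = - \frac{70408}{-1812096 + 212} = - \frac{70408}{-1811884} = \left(-70408\right) \left(- \frac{1}{1811884}\right) = \frac{17602}{452971}$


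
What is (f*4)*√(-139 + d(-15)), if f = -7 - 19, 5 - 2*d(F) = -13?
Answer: -104*I*√130 ≈ -1185.8*I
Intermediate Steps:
d(F) = 9 (d(F) = 5/2 - ½*(-13) = 5/2 + 13/2 = 9)
f = -26
(f*4)*√(-139 + d(-15)) = (-26*4)*√(-139 + 9) = -104*I*√130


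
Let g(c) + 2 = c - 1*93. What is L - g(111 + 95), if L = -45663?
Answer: -45774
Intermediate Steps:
g(c) = -95 + c (g(c) = -2 + (c - 1*93) = -2 + (c - 93) = -2 + (-93 + c) = -95 + c)
L - g(111 + 95) = -45663 - (-95 + (111 + 95)) = -45663 - (-95 + 206) = -45663 - 1*111 = -45663 - 111 = -45774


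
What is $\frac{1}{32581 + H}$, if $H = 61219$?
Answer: $\frac{1}{93800} \approx 1.0661 \cdot 10^{-5}$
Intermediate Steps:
$\frac{1}{32581 + H} = \frac{1}{32581 + 61219} = \frac{1}{93800}$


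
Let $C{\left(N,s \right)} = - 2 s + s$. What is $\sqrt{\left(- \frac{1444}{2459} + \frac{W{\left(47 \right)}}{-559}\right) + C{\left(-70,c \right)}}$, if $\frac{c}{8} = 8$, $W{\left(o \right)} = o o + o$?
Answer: $\frac{6 i \sqrt{3601703253239}}{1374581} \approx 8.2839 i$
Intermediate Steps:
$W{\left(o \right)} = o + o^{2}$ ($W{\left(o \right)} = o^{2} + o = o + o^{2}$)
$c = 64$ ($c = 8 \cdot 8 = 64$)
$C{\left(N,s \right)} = - s$
$\sqrt{\left(- \frac{1444}{2459} + \frac{W{\left(47 \right)}}{-559}\right) + C{\left(-70,c \right)}} = \sqrt{\left(- \frac{1444}{2459} + \frac{47 \left(1 + 47\right)}{-559}\right) - 64} = \sqrt{\left(\left(-1444\right) \frac{1}{2459} + 47 \cdot 48 \left(- \frac{1}{559}\right)\right) - 64} = \sqrt{\left(- \frac{1444}{2459} + 2256 \left(- \frac{1}{559}\right)\right) - 64} = \sqrt{\left(- \frac{1444}{2459} - \frac{2256}{559}\right) - 64} = \sqrt{- \frac{6354700}{1374581} - 64} = \sqrt{- \frac{94327884}{1374581}} = \frac{6 i \sqrt{3601703253239}}{1374581}$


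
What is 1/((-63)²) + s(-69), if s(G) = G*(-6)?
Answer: 1643167/3969 ≈ 414.00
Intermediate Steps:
s(G) = -6*G
1/((-63)²) + s(-69) = 1/((-63)²) - 6*(-69) = 1/3969 + 414 = 1643167/3969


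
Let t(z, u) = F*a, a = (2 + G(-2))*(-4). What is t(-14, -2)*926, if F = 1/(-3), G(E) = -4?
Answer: -7408/3 ≈ -2469.3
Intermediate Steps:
a = 8 (a = (2 - 4)*(-4) = -2*(-4) = 8)
F = -1/3 (F = 1*(-1/3) = -1/3 ≈ -0.33333)
t(z, u) = -8/3 (t(z, u) = -1/3*8 = -8/3)
t(-14, -2)*926 = -8/3*926 = -7408/3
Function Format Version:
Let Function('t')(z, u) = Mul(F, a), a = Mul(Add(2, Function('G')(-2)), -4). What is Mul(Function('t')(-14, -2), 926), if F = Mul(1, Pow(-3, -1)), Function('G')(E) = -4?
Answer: Rational(-7408, 3) ≈ -2469.3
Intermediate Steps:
a = 8 (a = Mul(Add(2, -4), -4) = Mul(-2, -4) = 8)
F = Rational(-1, 3) (F = Mul(1, Rational(-1, 3)) = Rational(-1, 3) ≈ -0.33333)
Function('t')(z, u) = Rational(-8, 3) (Function('t')(z, u) = Mul(Rational(-1, 3), 8) = Rational(-8, 3))
Mul(Function('t')(-14, -2), 926) = Mul(Rational(-8, 3), 926) = Rational(-7408, 3)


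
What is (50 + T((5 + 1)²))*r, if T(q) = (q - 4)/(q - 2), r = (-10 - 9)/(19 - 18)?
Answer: -16454/17 ≈ -967.88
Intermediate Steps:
r = -19 (r = -19/1 = -19*1 = -19)
T(q) = (-4 + q)/(-2 + q)
(50 + T((5 + 1)²))*r = (50 + (-4 + (5 + 1)²)/(-2 + (5 + 1)²))*(-19) = (50 + (-4 + 6²)/(-2 + 6²))*(-19) = (50 + (-4 + 36)/(-2 + 36))*(-19) = (50 + 32/34)*(-19) = (50 + (1/34)*32)*(-19) = (50 + 16/17)*(-19) = (866/17)*(-19) = -16454/17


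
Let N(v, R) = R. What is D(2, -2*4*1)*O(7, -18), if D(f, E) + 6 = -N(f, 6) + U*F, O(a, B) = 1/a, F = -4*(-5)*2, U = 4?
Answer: 148/7 ≈ 21.143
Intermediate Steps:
F = 40 (F = 20*2 = 40)
D(f, E) = 148 (D(f, E) = -6 + (-1*6 + 4*40) = -6 + (-6 + 160) = -6 + 154 = 148)
D(2, -2*4*1)*O(7, -18) = 148/7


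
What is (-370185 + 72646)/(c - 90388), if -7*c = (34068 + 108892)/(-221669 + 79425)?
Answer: 74065490653/22499977936 ≈ 3.2918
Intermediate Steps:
c = 35740/248927 (c = -(34068 + 108892)/(7*(-221669 + 79425)) = -142960/(7*(-142244)) = -142960*(-1)/(7*142244) = -1/7*(-35740/35561) = 35740/248927 ≈ 0.14358)
(-370185 + 72646)/(c - 90388) = (-370185 + 72646)/(35740/248927 - 90388) = -297539/(-22499977936/248927) = -297539*(-248927/22499977936) = 74065490653/22499977936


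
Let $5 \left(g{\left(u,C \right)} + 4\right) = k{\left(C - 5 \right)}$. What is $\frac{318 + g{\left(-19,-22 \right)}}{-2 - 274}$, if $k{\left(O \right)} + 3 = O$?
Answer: $- \frac{77}{69} \approx -1.1159$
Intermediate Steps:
$k{\left(O \right)} = -3 + O$
$g{\left(u,C \right)} = - \frac{28}{5} + \frac{C}{5}$ ($g{\left(u,C \right)} = -4 + \frac{-3 + \left(C - 5\right)}{5} = -4 + \frac{-3 + \left(-5 + C\right)}{5} = -4 + \frac{-8 + C}{5} = -4 + \left(- \frac{8}{5} + \frac{C}{5}\right) = - \frac{28}{5} + \frac{C}{5}$)
$\frac{318 + g{\left(-19,-22 \right)}}{-2 - 274} = \frac{318 + \left(- \frac{28}{5} + \frac{1}{5} \left(-22\right)\right)}{-2 - 274} = \frac{318 - 10}{-276} = \left(318 - 10\right) \left(- \frac{1}{276}\right) = 308 \left(- \frac{1}{276}\right) = - \frac{77}{69}$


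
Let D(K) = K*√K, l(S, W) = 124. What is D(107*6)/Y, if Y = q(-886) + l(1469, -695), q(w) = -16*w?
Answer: 321*√642/7150 ≈ 1.1375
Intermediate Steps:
D(K) = K^(3/2)
Y = 14300 (Y = -16*(-886) + 124 = 14176 + 124 = 14300)
D(107*6)/Y = (107*6)^(3/2)/14300 = 642^(3/2)*(1/14300) = (642*√642)*(1/14300) = 321*√642/7150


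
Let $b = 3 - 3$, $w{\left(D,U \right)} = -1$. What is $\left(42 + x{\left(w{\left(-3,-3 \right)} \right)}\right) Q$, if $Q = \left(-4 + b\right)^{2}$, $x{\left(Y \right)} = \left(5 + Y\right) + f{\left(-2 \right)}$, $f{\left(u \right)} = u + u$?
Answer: $672$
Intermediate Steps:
$b = 0$ ($b = 3 - 3 = 0$)
$f{\left(u \right)} = 2 u$
$x{\left(Y \right)} = 1 + Y$ ($x{\left(Y \right)} = \left(5 + Y\right) + 2 \left(-2\right) = \left(5 + Y\right) - 4 = 1 + Y$)
$Q = 16$ ($Q = \left(-4 + 0\right)^{2} = \left(-4\right)^{2} = 16$)
$\left(42 + x{\left(w{\left(-3,-3 \right)} \right)}\right) Q = \left(42 + \left(1 - 1\right)\right) 16 = \left(42 + 0\right) 16 = 42 \cdot 16 = 672$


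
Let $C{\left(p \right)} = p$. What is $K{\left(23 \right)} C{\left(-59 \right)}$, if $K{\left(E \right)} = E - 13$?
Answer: $-590$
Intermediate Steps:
$K{\left(E \right)} = -13 + E$ ($K{\left(E \right)} = E - 13 = -13 + E$)
$K{\left(23 \right)} C{\left(-59 \right)} = \left(-13 + 23\right) \left(-59\right) = 10 \left(-59\right) = -590$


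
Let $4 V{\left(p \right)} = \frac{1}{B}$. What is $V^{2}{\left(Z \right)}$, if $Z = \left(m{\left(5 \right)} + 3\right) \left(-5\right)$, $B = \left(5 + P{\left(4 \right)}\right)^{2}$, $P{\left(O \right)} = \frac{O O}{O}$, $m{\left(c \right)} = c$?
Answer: $\frac{1}{104976} \approx 9.526 \cdot 10^{-6}$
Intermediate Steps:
$P{\left(O \right)} = O$ ($P{\left(O \right)} = \frac{O^{2}}{O} = O$)
$B = 81$ ($B = \left(5 + 4\right)^{2} = 9^{2} = 81$)
$Z = -40$ ($Z = \left(5 + 3\right) \left(-5\right) = 8 \left(-5\right) = -40$)
$V{\left(p \right)} = \frac{1}{324}$ ($V{\left(p \right)} = \frac{1}{4 \cdot 81} = \frac{1}{4} \cdot \frac{1}{81} = \frac{1}{324}$)
$V^{2}{\left(Z \right)} = \left(\frac{1}{324}\right)^{2} = \frac{1}{104976}$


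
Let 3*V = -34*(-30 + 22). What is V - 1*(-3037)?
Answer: 9383/3 ≈ 3127.7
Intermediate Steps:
V = 272/3 (V = (-34*(-30 + 22))/3 = (-34*(-8))/3 = (⅓)*272 = 272/3 ≈ 90.667)
V - 1*(-3037) = 272/3 - 1*(-3037) = 272/3 + 3037 = 9383/3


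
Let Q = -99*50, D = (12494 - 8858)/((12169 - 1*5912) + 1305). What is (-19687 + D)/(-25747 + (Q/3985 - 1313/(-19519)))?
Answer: 1157954505854747/1514499077617270 ≈ 0.76458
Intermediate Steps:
D = 1818/3781 (D = 3636/((12169 - 5912) + 1305) = 3636/(6257 + 1305) = 3636/7562 = 3636*(1/7562) = 1818/3781 ≈ 0.48082)
Q = -4950
(-19687 + D)/(-25747 + (Q/3985 - 1313/(-19519))) = (-19687 + 1818/3781)/(-25747 + (-4950/3985 - 1313/(-19519))) = -74434729/(3781*(-25747 + (-4950*1/3985 - 1313*(-1/19519)))) = -74434729/(3781*(-25747 + (-990/797 + 1313/19519))) = -74434729/(3781*(-25747 - 18277349/15556643)) = -74434729/(3781*(-400555164670/15556643)) = -74434729/3781*(-15556643/400555164670) = 1157954505854747/1514499077617270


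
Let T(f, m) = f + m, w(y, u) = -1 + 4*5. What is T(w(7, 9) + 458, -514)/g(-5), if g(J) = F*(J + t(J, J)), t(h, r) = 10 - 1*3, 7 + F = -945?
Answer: 37/1904 ≈ 0.019433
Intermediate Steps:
F = -952 (F = -7 - 945 = -952)
t(h, r) = 7 (t(h, r) = 10 - 3 = 7)
w(y, u) = 19 (w(y, u) = -1 + 20 = 19)
g(J) = -6664 - 952*J (g(J) = -952*(J + 7) = -952*(7 + J) = -6664 - 952*J)
T(w(7, 9) + 458, -514)/g(-5) = ((19 + 458) - 514)/(-6664 - 952*(-5)) = (477 - 514)/(-6664 + 4760) = -37/(-1904) = -37*(-1/1904) = 37/1904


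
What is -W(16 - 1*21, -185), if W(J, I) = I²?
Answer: -34225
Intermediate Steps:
-W(16 - 1*21, -185) = -1*(-185)² = -1*34225 = -34225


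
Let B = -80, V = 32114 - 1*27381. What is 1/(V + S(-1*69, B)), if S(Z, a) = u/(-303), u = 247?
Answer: 303/1433852 ≈ 0.00021132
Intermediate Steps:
V = 4733 (V = 32114 - 27381 = 4733)
S(Z, a) = -247/303 (S(Z, a) = 247/(-303) = 247*(-1/303) = -247/303)
1/(V + S(-1*69, B)) = 1/(4733 - 247/303) = 1/(1433852/303) = 303/1433852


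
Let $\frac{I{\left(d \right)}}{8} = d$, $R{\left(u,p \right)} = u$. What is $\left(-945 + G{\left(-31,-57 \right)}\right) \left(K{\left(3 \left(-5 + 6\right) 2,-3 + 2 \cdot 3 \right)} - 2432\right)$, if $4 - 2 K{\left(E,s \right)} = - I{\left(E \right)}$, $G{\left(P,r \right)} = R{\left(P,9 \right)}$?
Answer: $2348256$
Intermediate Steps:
$G{\left(P,r \right)} = P$
$I{\left(d \right)} = 8 d$
$K{\left(E,s \right)} = 2 + 4 E$ ($K{\left(E,s \right)} = 2 - \frac{\left(-1\right) 8 E}{2} = 2 - \frac{\left(-8\right) E}{2} = 2 + 4 E$)
$\left(-945 + G{\left(-31,-57 \right)}\right) \left(K{\left(3 \left(-5 + 6\right) 2,-3 + 2 \cdot 3 \right)} - 2432\right) = \left(-945 - 31\right) \left(\left(2 + 4 \cdot 3 \left(-5 + 6\right) 2\right) - 2432\right) = - 976 \left(\left(2 + 4 \cdot 3 \cdot 1 \cdot 2\right) - 2432\right) = - 976 \left(\left(2 + 4 \cdot 3 \cdot 2\right) - 2432\right) = - 976 \left(\left(2 + 4 \cdot 6\right) - 2432\right) = - 976 \left(\left(2 + 24\right) - 2432\right) = - 976 \left(26 - 2432\right) = \left(-976\right) \left(-2406\right) = 2348256$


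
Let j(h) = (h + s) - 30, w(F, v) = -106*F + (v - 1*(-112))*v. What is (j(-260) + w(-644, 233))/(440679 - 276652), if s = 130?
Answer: 148489/164027 ≈ 0.90527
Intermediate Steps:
w(F, v) = -106*F + v*(112 + v) (w(F, v) = -106*F + (v + 112)*v = -106*F + (112 + v)*v = -106*F + v*(112 + v))
j(h) = 100 + h (j(h) = (h + 130) - 30 = (130 + h) - 30 = 100 + h)
(j(-260) + w(-644, 233))/(440679 - 276652) = ((100 - 260) + (233² - 106*(-644) + 112*233))/(440679 - 276652) = (-160 + (54289 + 68264 + 26096))/164027 = (-160 + 148649)*(1/164027) = 148489*(1/164027) = 148489/164027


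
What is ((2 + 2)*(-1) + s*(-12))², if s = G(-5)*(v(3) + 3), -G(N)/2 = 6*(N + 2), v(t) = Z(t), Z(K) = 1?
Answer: 2999824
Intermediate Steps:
v(t) = 1
G(N) = -24 - 12*N (G(N) = -12*(N + 2) = -12*(2 + N) = -2*(12 + 6*N) = -24 - 12*N)
s = 144 (s = (-24 - 12*(-5))*(1 + 3) = (-24 + 60)*4 = 36*4 = 144)
((2 + 2)*(-1) + s*(-12))² = ((2 + 2)*(-1) + 144*(-12))² = (4*(-1) - 1728)² = (-4 - 1728)² = (-1732)² = 2999824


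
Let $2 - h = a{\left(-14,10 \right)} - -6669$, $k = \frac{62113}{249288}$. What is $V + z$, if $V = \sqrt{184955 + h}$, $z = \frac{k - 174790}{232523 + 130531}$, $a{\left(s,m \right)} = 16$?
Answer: $- \frac{43572987407}{90505005552} + 12 \sqrt{1238} \approx 421.74$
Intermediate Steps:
$k = \frac{62113}{249288}$ ($k = 62113 \cdot \frac{1}{249288} = \frac{62113}{249288} \approx 0.24916$)
$h = -6683$ ($h = 2 - \left(16 - -6669\right) = 2 - \left(16 + 6669\right) = 2 - 6685 = -6683$)
$z = - \frac{43572987407}{90505005552}$ ($z = \frac{\frac{62113}{249288} - 174790}{232523 + 130531} = - \frac{43572987407}{249288 \cdot 363054} = \left(- \frac{43572987407}{249288}\right) \frac{1}{363054} = - \frac{43572987407}{90505005552} \approx -0.48144$)
$V = 12 \sqrt{1238}$ ($V = \sqrt{184955 - 6683} = \sqrt{178272} = 12 \sqrt{1238} \approx 422.22$)
$V + z = 12 \sqrt{1238} - \frac{43572987407}{90505005552} = - \frac{43572987407}{90505005552} + 12 \sqrt{1238}$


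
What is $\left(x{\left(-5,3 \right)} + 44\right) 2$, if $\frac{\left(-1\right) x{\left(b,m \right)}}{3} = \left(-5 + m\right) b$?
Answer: $28$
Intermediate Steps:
$x{\left(b,m \right)} = - 3 b \left(-5 + m\right)$ ($x{\left(b,m \right)} = - 3 \left(-5 + m\right) b = - 3 b \left(-5 + m\right)$)
$\left(x{\left(-5,3 \right)} + 44\right) 2 = \left(3 \left(-5\right) \left(5 - 3\right) + 44\right) 2 = \left(3 \left(-5\right) 2 + 44\right) 2 = \left(-30 + 44\right) 2 = 14 \cdot 2 = 28$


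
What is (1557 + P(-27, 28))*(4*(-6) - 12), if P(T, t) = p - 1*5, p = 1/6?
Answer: -55878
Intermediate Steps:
p = ⅙ (p = 1*(⅙) = ⅙ ≈ 0.16667)
P(T, t) = -29/6 (P(T, t) = ⅙ - 1*5 = ⅙ - 5 = -29/6)
(1557 + P(-27, 28))*(4*(-6) - 12) = (1557 - 29/6)*(4*(-6) - 12) = 9313*(-24 - 12)/6 = (9313/6)*(-36) = -55878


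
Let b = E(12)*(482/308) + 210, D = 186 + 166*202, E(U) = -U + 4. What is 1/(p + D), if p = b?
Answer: 77/2611492 ≈ 2.9485e-5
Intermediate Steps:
E(U) = 4 - U
D = 33718 (D = 186 + 33532 = 33718)
b = 15206/77 (b = (4 - 1*12)*(482/308) + 210 = (4 - 12)*(482*(1/308)) + 210 = -8*241/154 + 210 = -964/77 + 210 = 15206/77 ≈ 197.48)
p = 15206/77 ≈ 197.48
1/(p + D) = 1/(15206/77 + 33718) = 1/(2611492/77) = 77/2611492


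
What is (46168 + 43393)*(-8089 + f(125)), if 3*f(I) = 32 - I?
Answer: -727235320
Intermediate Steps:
f(I) = 32/3 - I/3 (f(I) = (32 - I)/3 = 32/3 - I/3)
(46168 + 43393)*(-8089 + f(125)) = (46168 + 43393)*(-8089 + (32/3 - ⅓*125)) = 89561*(-8089 + (32/3 - 125/3)) = 89561*(-8089 - 31) = 89561*(-8120) = -727235320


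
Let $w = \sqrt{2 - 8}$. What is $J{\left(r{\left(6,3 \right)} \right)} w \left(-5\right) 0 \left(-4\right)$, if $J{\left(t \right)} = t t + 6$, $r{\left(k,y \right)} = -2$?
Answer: $0$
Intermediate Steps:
$w = i \sqrt{6}$ ($w = \sqrt{-6} = i \sqrt{6} \approx 2.4495 i$)
$J{\left(t \right)} = 6 + t^{2}$ ($J{\left(t \right)} = t^{2} + 6 = 6 + t^{2}$)
$J{\left(r{\left(6,3 \right)} \right)} w \left(-5\right) 0 \left(-4\right) = \left(6 + \left(-2\right)^{2}\right) i \sqrt{6} \left(-5\right) 0 \left(-4\right) = \left(6 + 4\right) i \sqrt{6} \cdot 0 \left(-4\right) = 10 i \sqrt{6} \cdot 0 = 0$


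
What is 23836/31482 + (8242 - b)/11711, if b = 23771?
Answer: -104870291/184342851 ≈ -0.56889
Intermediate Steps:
23836/31482 + (8242 - b)/11711 = 23836/31482 + (8242 - 1*23771)/11711 = 23836*(1/31482) + (8242 - 23771)*(1/11711) = 11918/15741 - 15529*1/11711 = 11918/15741 - 15529/11711 = -104870291/184342851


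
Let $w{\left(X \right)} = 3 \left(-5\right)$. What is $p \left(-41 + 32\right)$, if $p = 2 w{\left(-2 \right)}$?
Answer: $270$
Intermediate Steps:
$w{\left(X \right)} = -15$
$p = -30$ ($p = 2 \left(-15\right) = -30$)
$p \left(-41 + 32\right) = - 30 \left(-41 + 32\right) = \left(-30\right) \left(-9\right) = 270$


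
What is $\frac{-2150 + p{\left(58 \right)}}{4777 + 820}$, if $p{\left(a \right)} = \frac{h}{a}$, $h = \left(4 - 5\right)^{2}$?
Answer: $- \frac{124699}{324626} \approx -0.38413$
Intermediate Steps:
$h = 1$ ($h = \left(-1\right)^{2} = 1$)
$p{\left(a \right)} = \frac{1}{a}$ ($p{\left(a \right)} = 1 \frac{1}{a} = \frac{1}{a}$)
$\frac{-2150 + p{\left(58 \right)}}{4777 + 820} = \frac{-2150 + \frac{1}{58}}{4777 + 820} = \frac{-2150 + \frac{1}{58}}{5597} = \left(- \frac{124699}{58}\right) \frac{1}{5597} = - \frac{124699}{324626}$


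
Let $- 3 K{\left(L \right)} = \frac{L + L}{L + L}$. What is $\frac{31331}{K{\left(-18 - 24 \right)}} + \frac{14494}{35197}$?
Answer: $- \frac{3308257127}{35197} \approx -93993.0$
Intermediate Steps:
$K{\left(L \right)} = - \frac{1}{3}$ ($K{\left(L \right)} = - \frac{\left(L + L\right) \frac{1}{L + L}}{3} = - \frac{2 L \frac{1}{2 L}}{3} = \left(- \frac{1}{3}\right) 1 = - \frac{1}{3}$)
$\frac{31331}{K{\left(-18 - 24 \right)}} + \frac{14494}{35197} = \frac{31331}{- \frac{1}{3}} + \frac{14494}{35197} = 31331 \left(-3\right) + 14494 \cdot \frac{1}{35197} = -93993 + \frac{14494}{35197} = - \frac{3308257127}{35197}$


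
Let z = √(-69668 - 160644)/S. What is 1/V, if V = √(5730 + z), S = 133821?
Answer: 3*√29738/(2*√(383397165 + I*√57578)) ≈ 0.013211 - 4.134e-9*I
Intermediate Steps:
z = 2*I*√57578/133821 (z = √(-69668 - 160644)/133821 = √(-230312)*(1/133821) = (2*I*√57578)*(1/133821) = 2*I*√57578/133821 ≈ 0.0035862*I)
V = √(5730 + 2*I*√57578/133821) ≈ 75.697 + 0.e-5*I
1/V = 1/(√(11401464892770 + 29738*I*√57578)/44607) = 44607/√(11401464892770 + 29738*I*√57578)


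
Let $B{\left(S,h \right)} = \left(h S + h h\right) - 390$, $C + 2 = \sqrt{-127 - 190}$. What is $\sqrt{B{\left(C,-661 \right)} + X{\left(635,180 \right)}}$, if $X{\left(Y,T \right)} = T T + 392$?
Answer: $\sqrt{470645 - 661 i \sqrt{317}} \approx 686.09 - 8.577 i$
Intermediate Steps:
$C = -2 + i \sqrt{317}$ ($C = -2 + \sqrt{-127 - 190} = -2 + \sqrt{-317} = -2 + i \sqrt{317} \approx -2.0 + 17.805 i$)
$B{\left(S,h \right)} = -390 + h^{2} + S h$ ($B{\left(S,h \right)} = \left(S h + h^{2}\right) - 390 = \left(h^{2} + S h\right) - 390 = -390 + h^{2} + S h$)
$X{\left(Y,T \right)} = 392 + T^{2}$ ($X{\left(Y,T \right)} = T^{2} + 392 = 392 + T^{2}$)
$\sqrt{B{\left(C,-661 \right)} + X{\left(635,180 \right)}} = \sqrt{\left(-390 + \left(-661\right)^{2} + \left(-2 + i \sqrt{317}\right) \left(-661\right)\right) + \left(392 + 180^{2}\right)} = \sqrt{\left(-390 + 436921 + \left(1322 - 661 i \sqrt{317}\right)\right) + \left(392 + 32400\right)} = \sqrt{\left(437853 - 661 i \sqrt{317}\right) + 32792} = \sqrt{470645 - 661 i \sqrt{317}}$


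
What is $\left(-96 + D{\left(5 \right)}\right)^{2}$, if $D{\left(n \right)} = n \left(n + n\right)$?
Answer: $2116$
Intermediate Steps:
$D{\left(n \right)} = 2 n^{2}$ ($D{\left(n \right)} = n 2 n = 2 n^{2}$)
$\left(-96 + D{\left(5 \right)}\right)^{2} = \left(-96 + 2 \cdot 5^{2}\right)^{2} = \left(-96 + 2 \cdot 25\right)^{2} = \left(-96 + 50\right)^{2} = \left(-46\right)^{2} = 2116$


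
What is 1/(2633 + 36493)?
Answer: 1/39126 ≈ 2.5558e-5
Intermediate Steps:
1/(2633 + 36493) = 1/39126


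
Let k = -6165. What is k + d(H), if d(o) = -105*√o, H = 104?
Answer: -6165 - 210*√26 ≈ -7235.8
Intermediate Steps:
k + d(H) = -6165 - 210*√26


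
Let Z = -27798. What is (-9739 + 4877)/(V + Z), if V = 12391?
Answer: 4862/15407 ≈ 0.31557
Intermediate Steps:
(-9739 + 4877)/(V + Z) = (-9739 + 4877)/(12391 - 27798) = -4862/(-15407) = -4862*(-1/15407) = 4862/15407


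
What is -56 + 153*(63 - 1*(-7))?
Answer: 10654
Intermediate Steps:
-56 + 153*(63 - 1*(-7)) = -56 + 153*(63 + 7) = -56 + 153*70 = -56 + 10710 = 10654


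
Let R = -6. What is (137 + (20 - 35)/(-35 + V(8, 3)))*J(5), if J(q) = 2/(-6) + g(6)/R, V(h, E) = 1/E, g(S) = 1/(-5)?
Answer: -42879/1040 ≈ -41.230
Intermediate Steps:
g(S) = -⅕
J(q) = -3/10 (J(q) = 2/(-6) - ⅕/(-6) = 2*(-⅙) - ⅕*(-⅙) = -⅓ + 1/30 = -3/10)
(137 + (20 - 35)/(-35 + V(8, 3)))*J(5) = (137 + (20 - 35)/(-35 + 1/3))*(-3/10) = (137 - 15/(-35 + ⅓))*(-3/10) = (137 - 15/(-104/3))*(-3/10) = (137 - 15*(-3/104))*(-3/10) = (137 + 45/104)*(-3/10) = (14293/104)*(-3/10) = -42879/1040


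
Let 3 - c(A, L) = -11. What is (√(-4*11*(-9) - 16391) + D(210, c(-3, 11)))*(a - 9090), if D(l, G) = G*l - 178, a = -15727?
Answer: -68544554 - 24817*I*√15995 ≈ -6.8545e+7 - 3.1386e+6*I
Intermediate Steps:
c(A, L) = 14 (c(A, L) = 3 - 1*(-11) = 3 + 11 = 14)
D(l, G) = -178 + G*l
(√(-4*11*(-9) - 16391) + D(210, c(-3, 11)))*(a - 9090) = (√(-4*11*(-9) - 16391) + (-178 + 14*210))*(-15727 - 9090) = (√(-44*(-9) - 16391) + (-178 + 2940))*(-24817) = (√(396 - 16391) + 2762)*(-24817) = (√(-15995) + 2762)*(-24817) = (I*√15995 + 2762)*(-24817) = (2762 + I*√15995)*(-24817) = -68544554 - 24817*I*√15995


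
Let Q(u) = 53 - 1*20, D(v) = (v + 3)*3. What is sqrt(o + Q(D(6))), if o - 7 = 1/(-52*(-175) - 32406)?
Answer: sqrt(21726762134)/23306 ≈ 6.3246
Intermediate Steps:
o = 163141/23306 (o = 7 + 1/(-52*(-175) - 32406) = 7 + 1/(9100 - 32406) = 7 + 1/(-23306) = 7 - 1/23306 = 163141/23306 ≈ 7.0000)
D(v) = 9 + 3*v (D(v) = (3 + v)*3 = 9 + 3*v)
Q(u) = 33 (Q(u) = 53 - 20 = 33)
sqrt(o + Q(D(6))) = sqrt(163141/23306 + 33) = sqrt(932239/23306) = sqrt(21726762134)/23306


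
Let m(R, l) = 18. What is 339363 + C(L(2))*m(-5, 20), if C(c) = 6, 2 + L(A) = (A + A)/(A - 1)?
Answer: 339471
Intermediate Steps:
L(A) = -2 + 2*A/(-1 + A) (L(A) = -2 + (A + A)/(A - 1) = -2 + (2*A)/(-1 + A) = -2 + 2*A/(-1 + A))
339363 + C(L(2))*m(-5, 20) = 339363 + 6*18 = 339363 + 108 = 339471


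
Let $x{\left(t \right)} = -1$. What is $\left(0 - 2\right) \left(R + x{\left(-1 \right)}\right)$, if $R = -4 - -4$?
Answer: $2$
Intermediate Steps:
$R = 0$ ($R = -4 + 4 = 0$)
$\left(0 - 2\right) \left(R + x{\left(-1 \right)}\right) = \left(0 - 2\right) \left(0 - 1\right) = \left(-2\right) \left(-1\right) = 2$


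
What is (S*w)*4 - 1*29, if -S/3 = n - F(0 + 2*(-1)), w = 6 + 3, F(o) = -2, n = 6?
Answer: -893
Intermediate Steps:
w = 9
S = -24 (S = -3*(6 - 1*(-2)) = -3*(6 + 2) = -3*8 = -24)
(S*w)*4 - 1*29 = -24*9*4 - 1*29 = -216*4 - 29 = -864 - 29 = -893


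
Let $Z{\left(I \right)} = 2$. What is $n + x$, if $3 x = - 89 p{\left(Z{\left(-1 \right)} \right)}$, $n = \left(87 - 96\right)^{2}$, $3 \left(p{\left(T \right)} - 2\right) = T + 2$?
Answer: $- \frac{161}{9} \approx -17.889$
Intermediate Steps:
$p{\left(T \right)} = \frac{8}{3} + \frac{T}{3}$ ($p{\left(T \right)} = 2 + \frac{T + 2}{3} = 2 + \frac{2 + T}{3} = 2 + \left(\frac{2}{3} + \frac{T}{3}\right) = \frac{8}{3} + \frac{T}{3}$)
$n = 81$ ($n = \left(-9\right)^{2} = 81$)
$x = - \frac{890}{9}$ ($x = \frac{\left(-89\right) \left(\frac{8}{3} + \frac{1}{3} \cdot 2\right)}{3} = \frac{\left(-89\right) \left(\frac{8}{3} + \frac{2}{3}\right)}{3} = \frac{\left(-89\right) \frac{10}{3}}{3} = \frac{1}{3} \left(- \frac{890}{3}\right) = - \frac{890}{9} \approx -98.889$)
$n + x = 81 - \frac{890}{9} = - \frac{161}{9}$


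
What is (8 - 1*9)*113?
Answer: -113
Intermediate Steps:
(8 - 1*9)*113 = (8 - 9)*113 = -1*113 = -113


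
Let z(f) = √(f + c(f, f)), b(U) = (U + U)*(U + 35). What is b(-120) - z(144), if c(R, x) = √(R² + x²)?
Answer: 20400 - 12*√(1 + √2) ≈ 20381.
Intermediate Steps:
b(U) = 2*U*(35 + U) (b(U) = (2*U)*(35 + U) = 2*U*(35 + U))
z(f) = √(f + √2*√(f²)) (z(f) = √(f + √(f² + f²)) = √(f + √(2*f²)) = √(f + √2*√(f²)))
b(-120) - z(144) = 2*(-120)*(35 - 120) - √(144 + √2*√(144²)) = 2*(-120)*(-85) - √(144 + √2*√20736) = 20400 - √(144 + √2*144) = 20400 - √(144 + 144*√2)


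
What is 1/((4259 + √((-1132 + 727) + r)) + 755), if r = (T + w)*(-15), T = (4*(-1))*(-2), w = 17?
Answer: 2507/12570488 - I*√195/12570488 ≈ 0.00019944 - 1.1109e-6*I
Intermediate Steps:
T = 8 (T = -4*(-2) = 8)
r = -375 (r = (8 + 17)*(-15) = 25*(-15) = -375)
1/((4259 + √((-1132 + 727) + r)) + 755) = 1/((4259 + √((-1132 + 727) - 375)) + 755) = 1/((4259 + √(-405 - 375)) + 755) = 1/((4259 + √(-780)) + 755) = 1/((4259 + 2*I*√195) + 755) = 1/(5014 + 2*I*√195)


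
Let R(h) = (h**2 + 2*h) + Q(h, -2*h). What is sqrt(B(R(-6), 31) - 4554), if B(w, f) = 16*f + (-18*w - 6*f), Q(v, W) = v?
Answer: 2*I*sqrt(1142) ≈ 67.587*I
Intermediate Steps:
R(h) = h**2 + 3*h (R(h) = (h**2 + 2*h) + h = h**2 + 3*h)
B(w, f) = -18*w + 10*f
sqrt(B(R(-6), 31) - 4554) = sqrt((-(-108)*(3 - 6) + 10*31) - 4554) = sqrt((-(-108)*(-3) + 310) - 4554) = sqrt((-18*18 + 310) - 4554) = sqrt((-324 + 310) - 4554) = sqrt(-14 - 4554) = sqrt(-4568) = 2*I*sqrt(1142)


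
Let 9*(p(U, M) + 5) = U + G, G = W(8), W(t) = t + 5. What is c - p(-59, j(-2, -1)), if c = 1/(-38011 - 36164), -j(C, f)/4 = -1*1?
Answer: 2249972/222525 ≈ 10.111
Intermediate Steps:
W(t) = 5 + t
G = 13 (G = 5 + 8 = 13)
j(C, f) = 4 (j(C, f) = -(-4) = -4*(-1) = 4)
c = -1/74175 (c = 1/(-74175) = -1/74175 ≈ -1.3482e-5)
p(U, M) = -32/9 + U/9 (p(U, M) = -5 + (U + 13)/9 = -5 + (13 + U)/9 = -5 + (13/9 + U/9) = -32/9 + U/9)
c - p(-59, j(-2, -1)) = -1/74175 - (-32/9 + (⅑)*(-59)) = -1/74175 - (-32/9 - 59/9) = -1/74175 - 1*(-91/9) = -1/74175 + 91/9 = 2249972/222525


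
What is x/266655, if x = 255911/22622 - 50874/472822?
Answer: 59924739607/1426094843487510 ≈ 4.2020e-5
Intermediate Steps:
x = 59924739607/5348089642 (x = 255911*(1/22622) - 50874*1/472822 = 255911/22622 - 25437/236411 = 59924739607/5348089642 ≈ 11.205)
x/266655 = (59924739607/5348089642)/266655 = (59924739607/5348089642)*(1/266655) = 59924739607/1426094843487510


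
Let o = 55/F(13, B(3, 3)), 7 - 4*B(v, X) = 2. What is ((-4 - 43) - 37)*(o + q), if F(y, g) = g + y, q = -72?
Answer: 108752/19 ≈ 5723.8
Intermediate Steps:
B(v, X) = 5/4 (B(v, X) = 7/4 - 1/4*2 = 7/4 - 1/2 = 5/4)
o = 220/57 (o = 55/(5/4 + 13) = 55/(57/4) = 55*(4/57) = 220/57 ≈ 3.8596)
((-4 - 43) - 37)*(o + q) = ((-4 - 43) - 37)*(220/57 - 72) = (-47 - 37)*(-3884/57) = -84*(-3884/57) = 108752/19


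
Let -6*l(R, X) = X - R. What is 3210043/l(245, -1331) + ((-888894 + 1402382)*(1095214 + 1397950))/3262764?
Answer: 260056539372443/642764508 ≈ 4.0459e+5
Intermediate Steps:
l(R, X) = -X/6 + R/6 (l(R, X) = -(X - R)/6 = -X/6 + R/6)
3210043/l(245, -1331) + ((-888894 + 1402382)*(1095214 + 1397950))/3262764 = 3210043/(-⅙*(-1331) + (⅙)*245) + ((-888894 + 1402382)*(1095214 + 1397950))/3262764 = 3210043/(1331/6 + 245/6) + (513488*2493164)*(1/3262764) = 3210043/(788/3) + 1280209796032*(1/3262764) = 3210043*(3/788) + 320052449008/815691 = 9630129/788 + 320052449008/815691 = 260056539372443/642764508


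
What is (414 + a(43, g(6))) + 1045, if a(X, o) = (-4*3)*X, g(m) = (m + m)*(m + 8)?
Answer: 943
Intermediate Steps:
g(m) = 2*m*(8 + m) (g(m) = (2*m)*(8 + m) = 2*m*(8 + m))
a(X, o) = -12*X
(414 + a(43, g(6))) + 1045 = (414 - 12*43) + 1045 = (414 - 516) + 1045 = -102 + 1045 = 943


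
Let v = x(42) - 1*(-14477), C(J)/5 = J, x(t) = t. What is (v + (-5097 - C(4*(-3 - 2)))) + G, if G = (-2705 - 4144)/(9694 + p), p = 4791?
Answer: 137919321/14485 ≈ 9521.5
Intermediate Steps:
C(J) = 5*J
v = 14519 (v = 42 - 1*(-14477) = 42 + 14477 = 14519)
G = -6849/14485 (G = (-2705 - 4144)/(9694 + 4791) = -6849/14485 ≈ -0.47283)
(v + (-5097 - C(4*(-3 - 2)))) + G = (14519 + (-5097 - 5*4*(-3 - 2))) - 6849/14485 = (14519 + (-5097 - 5*4*(-5))) - 6849/14485 = (14519 + (-5097 - 5*(-20))) - 6849/14485 = (14519 + (-5097 - 1*(-100))) - 6849/14485 = (14519 + (-5097 + 100)) - 6849/14485 = (14519 - 4997) - 6849/14485 = 9522 - 6849/14485 = 137919321/14485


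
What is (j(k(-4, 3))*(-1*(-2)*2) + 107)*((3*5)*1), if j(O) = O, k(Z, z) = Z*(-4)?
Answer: 2565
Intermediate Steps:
k(Z, z) = -4*Z
(j(k(-4, 3))*(-1*(-2)*2) + 107)*((3*5)*1) = ((-4*(-4))*(-1*(-2)*2) + 107)*((3*5)*1) = (16*(2*2) + 107)*(15*1) = (16*4 + 107)*15 = (64 + 107)*15 = 171*15 = 2565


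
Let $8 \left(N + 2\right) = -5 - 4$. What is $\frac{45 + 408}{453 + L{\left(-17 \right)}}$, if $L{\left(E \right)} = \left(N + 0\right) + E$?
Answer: $\frac{3624}{3463} \approx 1.0465$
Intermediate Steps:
$N = - \frac{25}{8}$ ($N = -2 + \frac{-5 - 4}{8} = -2 + \frac{1}{8} \left(-9\right) = -2 - \frac{9}{8} = - \frac{25}{8} \approx -3.125$)
$L{\left(E \right)} = - \frac{25}{8} + E$ ($L{\left(E \right)} = \left(- \frac{25}{8} + 0\right) + E = - \frac{25}{8} + E$)
$\frac{45 + 408}{453 + L{\left(-17 \right)}} = \frac{45 + 408}{453 - \frac{161}{8}} = \frac{453}{453 - \frac{161}{8}} = \frac{453}{\frac{3463}{8}} = 453 \cdot \frac{8}{3463} = \frac{3624}{3463}$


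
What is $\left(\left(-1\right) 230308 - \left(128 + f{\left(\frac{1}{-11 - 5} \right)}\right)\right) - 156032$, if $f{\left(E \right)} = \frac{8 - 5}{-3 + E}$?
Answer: $- \frac{18936884}{49} \approx -3.8647 \cdot 10^{5}$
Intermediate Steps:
$f{\left(E \right)} = \frac{3}{-3 + E}$
$\left(\left(-1\right) 230308 - \left(128 + f{\left(\frac{1}{-11 - 5} \right)}\right)\right) - 156032 = \left(\left(-1\right) 230308 - \left(128 + \frac{3}{-3 + \frac{1}{-11 - 5}}\right)\right) - 156032 = \left(-230308 - \left(128 + \frac{3}{-3 + \frac{1}{-16}}\right)\right) - 156032 = \left(-230308 - \left(128 + \frac{3}{-3 - \frac{1}{16}}\right)\right) - 156032 = \left(-230308 - \left(128 + \frac{3}{- \frac{49}{16}}\right)\right) - 156032 = \left(-230308 - \left(128 + 3 \left(- \frac{16}{49}\right)\right)\right) - 156032 = \left(-230308 - \frac{6224}{49}\right) - 156032 = - \frac{11291316}{49} - 156032 = - \frac{18936884}{49}$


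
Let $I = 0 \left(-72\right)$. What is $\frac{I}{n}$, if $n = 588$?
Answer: $0$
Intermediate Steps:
$I = 0$
$\frac{I}{n} = \frac{0}{588} = 0 \cdot \frac{1}{588} = 0$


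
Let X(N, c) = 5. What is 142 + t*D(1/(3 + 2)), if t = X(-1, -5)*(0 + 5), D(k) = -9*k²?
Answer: 133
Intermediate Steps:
t = 25 (t = 5*(0 + 5) = 5*5 = 25)
142 + t*D(1/(3 + 2)) = 142 + 25*(-9/(3 + 2)²) = 142 + 25*(-9*(1/5)²) = 142 + 25*(-9*(⅕)²) = 142 + 25*(-9*1/25) = 142 + 25*(-9/25) = 142 - 9 = 133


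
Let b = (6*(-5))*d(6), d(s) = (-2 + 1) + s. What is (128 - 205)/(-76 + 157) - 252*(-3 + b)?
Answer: 3122959/81 ≈ 38555.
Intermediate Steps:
d(s) = -1 + s
b = -150 (b = (6*(-5))*(-1 + 6) = -30*5 = -150)
(128 - 205)/(-76 + 157) - 252*(-3 + b) = (128 - 205)/(-76 + 157) - 252*(-3 - 150) = -77/81 - 252*(-153) = -77*1/81 - 36*(-1071) = -77/81 + 38556 = 3122959/81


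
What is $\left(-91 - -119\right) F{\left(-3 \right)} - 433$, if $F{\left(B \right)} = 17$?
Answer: $43$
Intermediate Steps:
$\left(-91 - -119\right) F{\left(-3 \right)} - 433 = \left(-91 - -119\right) 17 - 433 = \left(-91 + 119\right) 17 - 433 = 28 \cdot 17 - 433 = 476 - 433 = 43$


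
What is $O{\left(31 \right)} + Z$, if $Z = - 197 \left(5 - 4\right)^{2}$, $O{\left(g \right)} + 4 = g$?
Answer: $-170$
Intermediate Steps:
$O{\left(g \right)} = -4 + g$
$Z = -197$ ($Z = - 197 \cdot 1^{2} = \left(-197\right) 1 = -197$)
$O{\left(31 \right)} + Z = \left(-4 + 31\right) - 197 = 27 - 197 = -170$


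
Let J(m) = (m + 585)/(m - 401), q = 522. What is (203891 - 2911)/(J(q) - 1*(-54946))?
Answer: 24318580/6649573 ≈ 3.6572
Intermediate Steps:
J(m) = (585 + m)/(-401 + m)
(203891 - 2911)/(J(q) - 1*(-54946)) = (203891 - 2911)/((585 + 522)/(-401 + 522) - 1*(-54946)) = 200980/(1107/121 + 54946) = 200980/(6649573/121) = 200980*(121/6649573) = 24318580/6649573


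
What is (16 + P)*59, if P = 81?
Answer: 5723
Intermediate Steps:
(16 + P)*59 = (16 + 81)*59 = 97*59 = 5723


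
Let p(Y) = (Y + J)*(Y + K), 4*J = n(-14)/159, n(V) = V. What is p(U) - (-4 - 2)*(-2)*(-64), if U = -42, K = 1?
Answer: 792107/318 ≈ 2490.9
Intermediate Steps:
J = -7/318 (J = (-14/159)/4 = (-14*1/159)/4 = (¼)*(-14/159) = -7/318 ≈ -0.022013)
p(Y) = (1 + Y)*(-7/318 + Y) (p(Y) = (Y - 7/318)*(Y + 1) = (-7/318 + Y)*(1 + Y) = (1 + Y)*(-7/318 + Y))
p(U) - (-4 - 2)*(-2)*(-64) = (-7/318 + (-42)² + (311/318)*(-42)) - (-4 - 2)*(-2)*(-64) = (-7/318 + 1764 - 2177/53) - (-6*(-2))*(-64) = 547883/318 - 12*(-64) = 547883/318 - 1*(-768) = 547883/318 + 768 = 792107/318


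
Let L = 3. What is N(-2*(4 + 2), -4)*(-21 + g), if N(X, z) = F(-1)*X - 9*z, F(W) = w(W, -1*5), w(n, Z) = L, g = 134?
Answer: 0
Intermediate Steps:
w(n, Z) = 3
F(W) = 3
N(X, z) = -9*z + 3*X (N(X, z) = 3*X - 9*z = -9*z + 3*X)
N(-2*(4 + 2), -4)*(-21 + g) = (-9*(-4) + 3*(-2*(4 + 2)))*(-21 + 134) = (36 + 3*(-2*6))*113 = (36 + 3*(-12))*113 = (36 - 36)*113 = 0*113 = 0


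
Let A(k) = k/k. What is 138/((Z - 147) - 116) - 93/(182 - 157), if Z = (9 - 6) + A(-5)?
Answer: -27537/6475 ≈ -4.2528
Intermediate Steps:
A(k) = 1
Z = 4 (Z = (9 - 6) + 1 = 3 + 1 = 4)
138/((Z - 147) - 116) - 93/(182 - 157) = 138/((4 - 147) - 116) - 93/(182 - 157) = 138/(-143 - 116) - 93/25 = 138/(-259) - 93*1/25 = 138*(-1/259) - 93/25 = -138/259 - 93/25 = -27537/6475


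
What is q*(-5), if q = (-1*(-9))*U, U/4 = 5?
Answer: -900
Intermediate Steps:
U = 20 (U = 4*5 = 20)
q = 180 (q = -1*(-9)*20 = 9*20 = 180)
q*(-5) = 180*(-5) = -900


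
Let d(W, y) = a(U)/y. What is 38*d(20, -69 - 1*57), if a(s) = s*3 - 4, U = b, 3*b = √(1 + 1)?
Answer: 76/63 - 19*√2/63 ≈ 0.77984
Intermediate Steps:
b = √2/3 (b = √(1 + 1)/3 = √2/3 ≈ 0.47140)
U = √2/3 ≈ 0.47140
a(s) = -4 + 3*s (a(s) = 3*s - 4 = -4 + 3*s)
d(W, y) = (-4 + √2)/y (d(W, y) = (-4 + 3*(√2/3))/y = (-4 + √2)/y)
38*d(20, -69 - 1*57) = 38*((-4 + √2)/(-69 - 1*57)) = 38*((-4 + √2)/(-69 - 57)) = 38*((-4 + √2)/(-126)) = 38*(-(-4 + √2)/126) = 38*(2/63 - √2/126) = 76/63 - 19*√2/63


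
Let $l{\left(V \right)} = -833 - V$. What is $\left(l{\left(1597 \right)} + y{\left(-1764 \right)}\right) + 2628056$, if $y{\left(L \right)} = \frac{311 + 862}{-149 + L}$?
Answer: $\frac{5022821365}{1913} \approx 2.6256 \cdot 10^{6}$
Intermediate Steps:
$y{\left(L \right)} = \frac{1173}{-149 + L}$
$\left(l{\left(1597 \right)} + y{\left(-1764 \right)}\right) + 2628056 = \left(\left(-833 - 1597\right) + \frac{1173}{-149 - 1764}\right) + 2628056 = \left(\left(-833 - 1597\right) + \frac{1173}{-1913}\right) + 2628056 = \left(-2430 + 1173 \left(- \frac{1}{1913}\right)\right) + 2628056 = \left(-2430 - \frac{1173}{1913}\right) + 2628056 = - \frac{4649763}{1913} + 2628056 = \frac{5022821365}{1913}$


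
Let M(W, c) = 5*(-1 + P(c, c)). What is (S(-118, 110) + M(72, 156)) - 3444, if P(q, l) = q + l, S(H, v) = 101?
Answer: -1788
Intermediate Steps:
P(q, l) = l + q
M(W, c) = -5 + 10*c (M(W, c) = 5*(-1 + (c + c)) = 5*(-1 + 2*c) = -5 + 10*c)
(S(-118, 110) + M(72, 156)) - 3444 = (101 + (-5 + 10*156)) - 3444 = (101 + (-5 + 1560)) - 3444 = (101 + 1555) - 3444 = 1656 - 3444 = -1788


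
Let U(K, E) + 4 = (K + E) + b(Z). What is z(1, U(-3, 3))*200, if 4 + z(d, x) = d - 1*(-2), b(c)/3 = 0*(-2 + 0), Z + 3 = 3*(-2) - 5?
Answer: -200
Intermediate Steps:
Z = -14 (Z = -3 + (3*(-2) - 5) = -3 + (-6 - 5) = -3 - 11 = -14)
b(c) = 0 (b(c) = 3*(0*(-2 + 0)) = 3*(0*(-2)) = 3*0 = 0)
U(K, E) = -4 + E + K (U(K, E) = -4 + ((K + E) + 0) = -4 + ((E + K) + 0) = -4 + (E + K) = -4 + E + K)
z(d, x) = -2 + d (z(d, x) = -4 + (d - 1*(-2)) = -4 + (d + 2) = -4 + (2 + d) = -2 + d)
z(1, U(-3, 3))*200 = (-2 + 1)*200 = -1*200 = -200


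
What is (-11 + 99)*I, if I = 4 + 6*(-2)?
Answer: -704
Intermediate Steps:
I = -8 (I = 4 - 12 = -8)
(-11 + 99)*I = (-11 + 99)*(-8) = 88*(-8) = -704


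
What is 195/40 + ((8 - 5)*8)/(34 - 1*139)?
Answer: 1301/280 ≈ 4.6464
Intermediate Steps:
195/40 + ((8 - 5)*8)/(34 - 1*139) = 195*(1/40) + (3*8)/(34 - 139) = 39/8 + 24/(-105) = 39/8 + 24*(-1/105) = 39/8 - 8/35 = 1301/280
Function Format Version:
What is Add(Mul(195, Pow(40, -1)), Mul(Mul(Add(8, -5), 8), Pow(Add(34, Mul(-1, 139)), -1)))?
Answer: Rational(1301, 280) ≈ 4.6464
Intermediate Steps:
Add(Mul(195, Pow(40, -1)), Mul(Mul(Add(8, -5), 8), Pow(Add(34, Mul(-1, 139)), -1))) = Add(Mul(195, Rational(1, 40)), Mul(Mul(3, 8), Pow(Add(34, -139), -1))) = Add(Rational(39, 8), Mul(24, Pow(-105, -1))) = Add(Rational(39, 8), Mul(24, Rational(-1, 105))) = Add(Rational(39, 8), Rational(-8, 35)) = Rational(1301, 280)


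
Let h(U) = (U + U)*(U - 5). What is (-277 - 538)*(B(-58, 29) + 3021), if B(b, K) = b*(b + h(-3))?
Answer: -2934815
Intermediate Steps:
h(U) = 2*U*(-5 + U) (h(U) = (2*U)*(-5 + U) = 2*U*(-5 + U))
B(b, K) = b*(48 + b) (B(b, K) = b*(b + 2*(-3)*(-5 - 3)) = b*(b + 2*(-3)*(-8)) = b*(b + 48) = b*(48 + b))
(-277 - 538)*(B(-58, 29) + 3021) = (-277 - 538)*(-58*(48 - 58) + 3021) = -815*(-58*(-10) + 3021) = -815*(580 + 3021) = -815*3601 = -2934815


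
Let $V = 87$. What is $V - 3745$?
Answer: $-3658$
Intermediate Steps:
$V - 3745 = 87 - 3745 = -3658$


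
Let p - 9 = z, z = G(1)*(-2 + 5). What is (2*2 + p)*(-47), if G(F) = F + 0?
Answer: -752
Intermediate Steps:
G(F) = F
z = 3 (z = 1*(-2 + 5) = 1*3 = 3)
p = 12 (p = 9 + 3 = 12)
(2*2 + p)*(-47) = (2*2 + 12)*(-47) = (4 + 12)*(-47) = 16*(-47) = -752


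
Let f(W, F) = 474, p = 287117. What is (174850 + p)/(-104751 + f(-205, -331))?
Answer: -153989/34759 ≈ -4.4302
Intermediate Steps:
(174850 + p)/(-104751 + f(-205, -331)) = (174850 + 287117)/(-104751 + 474) = 461967/(-104277) = 461967*(-1/104277) = -153989/34759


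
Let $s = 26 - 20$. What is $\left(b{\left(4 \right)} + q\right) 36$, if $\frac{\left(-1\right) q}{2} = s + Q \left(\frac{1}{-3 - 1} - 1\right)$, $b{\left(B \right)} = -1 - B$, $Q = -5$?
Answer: $-1062$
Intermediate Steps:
$s = 6$
$q = - \frac{49}{2}$ ($q = - 2 \left(6 - 5 \left(\frac{1}{-3 - 1} - 1\right)\right) = - 2 \left(6 - 5 \left(\frac{1}{-4} - 1\right)\right) = - 2 \left(6 - 5 \left(- \frac{1}{4} - 1\right)\right) = - 2 \left(6 - - \frac{25}{4}\right) = - 2 \left(6 + \frac{25}{4}\right) = \left(-2\right) \frac{49}{4} = - \frac{49}{2} \approx -24.5$)
$\left(b{\left(4 \right)} + q\right) 36 = \left(\left(-1 - 4\right) - \frac{49}{2}\right) 36 = \left(-5 - \frac{49}{2}\right) 36 = \left(- \frac{59}{2}\right) 36 = -1062$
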